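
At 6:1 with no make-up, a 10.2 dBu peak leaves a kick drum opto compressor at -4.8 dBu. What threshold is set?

Input is 18 dB above T (since output overshoot × R = input overshoot: (-4.8 − T)·6 = 10.2 − T gives T = -7.8 dBu).
Check: -7.8 + (10.2 − (-7.8))/6 = -7.8 + 3 = -4.8 dBu. ✓

-7.8 dBu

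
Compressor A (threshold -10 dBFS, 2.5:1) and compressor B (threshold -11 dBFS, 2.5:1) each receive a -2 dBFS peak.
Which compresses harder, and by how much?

B, by 0.6 dB

A: 8 dB over, compressed to 3.2 dB over, so 4.8 dB of GR.
B: 9 dB over, compressed to 3.6 dB over, so 5.4 dB of GR.
B applies 0.6 dB more gain reduction.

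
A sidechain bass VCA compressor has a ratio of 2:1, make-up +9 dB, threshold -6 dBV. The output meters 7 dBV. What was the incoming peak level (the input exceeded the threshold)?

Stripping the +9 dB make-up gives -2 dBV at the gain stage.
The compressed level sits -2 − (-6) = 4 dB over threshold.
Undo the ratio: input overshoot = 4 × 2 = 8 dB, giving input = 2 dBV.

2 dBV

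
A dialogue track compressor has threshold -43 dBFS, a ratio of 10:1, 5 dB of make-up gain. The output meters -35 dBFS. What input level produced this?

Before make-up, the level was -35 − 5 = -40 dBFS.
That's 3 dB above the -43 dBFS threshold.
Input overshoot = R × output overshoot = 30 dB → input = -43 + 30 = -13 dBFS.

-13 dBFS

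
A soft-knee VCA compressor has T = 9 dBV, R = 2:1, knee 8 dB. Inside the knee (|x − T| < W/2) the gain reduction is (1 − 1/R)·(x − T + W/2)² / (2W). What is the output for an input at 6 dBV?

5.96875 dBV

x − T + W/2 = 6 − 9 + 4 = 1.
GR = (1 − 1/2) × 1² / 16 = 0.5 × 1 / 16 = 0.03125 dB.
Output = 6 − 0.03125 = 5.96875 dBV.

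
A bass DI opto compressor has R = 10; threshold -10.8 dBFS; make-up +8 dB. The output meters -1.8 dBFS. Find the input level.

-0.8 dBFS

Remove make-up: -1.8 − 8 = -9.8 dBFS.
That's 1 dB above the -10.8 dBFS threshold.
Input overshoot = R × output overshoot = 10 dB → input = -10.8 + 10 = -0.8 dBFS.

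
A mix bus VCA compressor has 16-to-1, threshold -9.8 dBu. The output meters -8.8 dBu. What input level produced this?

6.2 dBu

That's 1 dB above the -9.8 dBu threshold.
Input overshoot = R × output overshoot = 16 dB → input = -9.8 + 16 = 6.2 dBu.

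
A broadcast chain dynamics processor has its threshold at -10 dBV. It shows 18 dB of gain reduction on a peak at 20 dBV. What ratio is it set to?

Input overshoot = 20 − (-10) = 30 dB.
Output overshoot = 30 − 18 = 12 dB.
Ratio = input overshoot / output overshoot = 30 / 12 = 2.5.

2.5:1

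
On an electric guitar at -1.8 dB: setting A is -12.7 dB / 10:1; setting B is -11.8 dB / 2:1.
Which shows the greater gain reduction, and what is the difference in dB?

A, by 4.81 dB

A: 10.9 dB over, compressed to 1.09 dB over, so 9.81 dB of GR.
B: 10 dB over, compressed to 5 dB over, so 5 dB of GR.
A reduces 4.81 dB more.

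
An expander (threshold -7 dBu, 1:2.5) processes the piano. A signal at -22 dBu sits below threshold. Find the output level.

-44.5 dBu

The input is 15 dB below the -7 dBu threshold.
A 1:2.5 expander multiplies undershoot by 2.5: 15 × 2.5 = 37.5 dB below threshold.
Output = -7 − 37.5 = -44.5 dBu.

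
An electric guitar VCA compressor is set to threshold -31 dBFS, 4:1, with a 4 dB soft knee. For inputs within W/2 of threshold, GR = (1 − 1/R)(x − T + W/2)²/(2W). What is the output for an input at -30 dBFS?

x − T + W/2 = -30 − (-31) + 2 = 3.
GR = (1 − 1/4) × 3² / 8 = 0.75 × 9 / 8 = 0.84375 dB.
Output = -30 − 0.84375 = -30.84375 dBFS.

-30.84375 dBFS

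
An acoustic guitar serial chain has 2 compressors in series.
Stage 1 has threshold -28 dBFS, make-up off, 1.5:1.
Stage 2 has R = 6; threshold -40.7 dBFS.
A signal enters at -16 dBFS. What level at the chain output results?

-37.25 dBFS

Stage 1: 12 dB above -28 dBFS, reduced 1.5:1 to 8 dB above → -20 dBFS.
Stage 2: 20.7 dB above -40.7 dBFS, reduced 6:1 to 3.45 dB above → -37.25 dBFS.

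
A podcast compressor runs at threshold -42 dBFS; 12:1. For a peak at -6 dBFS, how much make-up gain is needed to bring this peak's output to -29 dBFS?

10 dB

The peak compresses to -42 + 36/12 = -39 dBFS.
To reach -29 dBFS requires -29 − (-39) = 10 dB of make-up.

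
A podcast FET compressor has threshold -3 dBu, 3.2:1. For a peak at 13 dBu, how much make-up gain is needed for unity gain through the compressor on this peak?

11 dB

Without make-up, output = threshold + overshoot/3.2 = -3 + 5 = 2 dBu.
Gap to target: 11 dB.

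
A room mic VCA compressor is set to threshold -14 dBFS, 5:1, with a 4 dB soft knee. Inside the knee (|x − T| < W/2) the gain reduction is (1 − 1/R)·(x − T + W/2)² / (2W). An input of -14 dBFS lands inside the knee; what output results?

x − T + W/2 = -14 − (-14) + 2 = 2.
GR = (1 − 1/5) × 2² / 8 = 0.8 × 4 / 8 = 0.4 dB.
Output = -14 − 0.4 = -14.4 dBFS.

-14.4 dBFS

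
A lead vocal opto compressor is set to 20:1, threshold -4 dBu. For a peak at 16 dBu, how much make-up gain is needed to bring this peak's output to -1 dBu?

The peak compresses to -4 + 20/20 = -3 dBu.
To reach -1 dBu requires -1 − (-3) = 2 dB of make-up.

2 dB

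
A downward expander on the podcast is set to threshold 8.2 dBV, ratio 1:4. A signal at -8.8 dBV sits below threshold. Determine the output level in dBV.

Below threshold, a 1:4 expander applies gain = (4−1)×(T − x) of attenuation.
(4−1) × 17 = 51 dB, so output = -8.8 − 51 = -59.8 dBV.

-59.8 dBV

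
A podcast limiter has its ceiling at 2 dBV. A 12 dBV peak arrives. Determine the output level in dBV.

2 dBV

At ∞:1, everything above 2 dBV is held at the ceiling.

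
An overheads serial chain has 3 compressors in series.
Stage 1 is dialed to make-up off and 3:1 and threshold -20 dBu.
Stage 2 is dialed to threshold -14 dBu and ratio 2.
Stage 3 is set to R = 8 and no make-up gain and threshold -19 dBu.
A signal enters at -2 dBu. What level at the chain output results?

-18.375 dBu

Stage 1: -2 dBu is 18 dB over -20 dBu; at 3:1 that becomes 6 dB over, giving -14 dBu.
Stage 2: -14 dBu is at or below the -14 dBu threshold — no compression; output -14 dBu.
Stage 3: -14 dBu is 5 dB over -19 dBu; at 8:1 that becomes 0.625 dB over, giving -18.375 dBu.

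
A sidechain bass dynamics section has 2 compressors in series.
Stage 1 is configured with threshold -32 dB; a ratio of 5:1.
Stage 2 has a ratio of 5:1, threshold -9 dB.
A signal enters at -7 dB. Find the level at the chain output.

-27 dB

Stage 1: -7 dB is 25 dB over -32 dB; at 5:1 that becomes 5 dB over, giving -27 dB.
Stage 2: -27 dB ≤ -9 dB, so stage 2 doesn't engage; output -27 dB.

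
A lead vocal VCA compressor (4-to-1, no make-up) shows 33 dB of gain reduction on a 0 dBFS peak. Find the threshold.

-44 dBFS

Input is 44 dB above T (since output overshoot × R = input overshoot: (-33 − T)·4 = 0 − T gives T = -44 dBFS).
Check: -44 + (0 − (-44))/4 = -44 + 11 = -33 dBFS. ✓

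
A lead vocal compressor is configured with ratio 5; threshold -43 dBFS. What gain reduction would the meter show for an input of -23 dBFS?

16 dB

Overshoot = -23 − (-43) = 20 dB.
A 5:1 ratio leaves 4 dB of that excess.
GR = overshoot in − overshoot out = 20 − 4 = 16 dB.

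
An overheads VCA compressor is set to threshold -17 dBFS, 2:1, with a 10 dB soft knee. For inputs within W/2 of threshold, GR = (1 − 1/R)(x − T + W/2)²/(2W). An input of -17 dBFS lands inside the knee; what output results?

-17.625 dBFS

x − T + W/2 = -17 − (-17) + 5 = 5.
GR = (1 − 1/2) × 5² / 20 = 0.5 × 25 / 20 = 0.625 dB.
Output = -17 − 0.625 = -17.625 dBFS.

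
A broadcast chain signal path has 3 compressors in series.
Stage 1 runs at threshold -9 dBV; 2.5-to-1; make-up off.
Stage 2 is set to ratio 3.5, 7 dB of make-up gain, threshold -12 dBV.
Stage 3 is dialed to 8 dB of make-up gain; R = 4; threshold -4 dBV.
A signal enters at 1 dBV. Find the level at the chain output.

4.25 dBV

Stage 1: overshoot 10 dB → 10/2.5 = 4 dB → -5 dBV.
Stage 2: overshoot 7 dB → 7/3.5 = 2 dB → -10 dBV; +7 dB make-up → -3 dBV.
Stage 3: -3 dBV is 1 dB over -4 dBV; at 4:1 that becomes 0.25 dB over, giving -3.75 dBV; +8 dB make-up → 4.25 dBV.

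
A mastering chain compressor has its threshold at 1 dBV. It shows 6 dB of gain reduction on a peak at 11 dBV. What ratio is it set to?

2.5:1

Input overshoot = 11 − 1 = 10 dB.
Output overshoot = 10 − 6 = 4 dB.
Ratio = input overshoot / output overshoot = 10 / 4 = 2.5.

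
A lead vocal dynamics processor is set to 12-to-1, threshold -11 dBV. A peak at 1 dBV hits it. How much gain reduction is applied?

The signal is 12 dB above threshold.
At 12:1, output sits 12/12 = 1 dB above threshold.
So the signal is attenuated by 12 − 1 = 11 dB.

11 dB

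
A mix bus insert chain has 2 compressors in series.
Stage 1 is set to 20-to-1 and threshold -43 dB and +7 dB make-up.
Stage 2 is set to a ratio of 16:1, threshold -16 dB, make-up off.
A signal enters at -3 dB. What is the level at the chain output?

-34 dB

Stage 1: -3 dB is 40 dB over -43 dB; at 20:1 that becomes 2 dB over, giving -41 dB; +7 dB make-up → -34 dB.
Stage 2: -34 dB is at or below the -16 dB threshold — no compression; output -34 dB.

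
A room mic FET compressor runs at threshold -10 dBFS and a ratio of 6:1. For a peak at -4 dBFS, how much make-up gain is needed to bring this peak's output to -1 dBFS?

Overshoot 6 dB → 6/6 = 1 dB after compression, so the compressed level is -10 + 1 = -9 dBFS.
Make-up = target − compressed = -1 − (-9) = 8 dB.

8 dB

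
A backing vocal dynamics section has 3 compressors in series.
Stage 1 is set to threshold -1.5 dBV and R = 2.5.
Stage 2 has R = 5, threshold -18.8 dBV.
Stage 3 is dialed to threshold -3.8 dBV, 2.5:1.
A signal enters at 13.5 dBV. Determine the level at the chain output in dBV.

-14.14 dBV

Stage 1: overshoot 15 dB → 15/2.5 = 6 dB → 4.5 dBV.
Stage 2: 4.5 dBV is 23.3 dB over -18.8 dBV; at 5:1 that becomes 4.66 dB over, giving -14.14 dBV.
Stage 3: below threshold (-14.14 ≤ -3.8); passes unchanged; output -14.14 dBV.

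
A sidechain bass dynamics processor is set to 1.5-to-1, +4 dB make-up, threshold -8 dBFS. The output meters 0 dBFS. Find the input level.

Stripping the +4 dB make-up gives -4 dBFS at the gain stage.
That's 4 dB above the -8 dBFS threshold.
Before 1.5:1 compression the overshoot was 4 × 1.5 = 6 dB, so input = -8 + 6 = -2 dBFS.

-2 dBFS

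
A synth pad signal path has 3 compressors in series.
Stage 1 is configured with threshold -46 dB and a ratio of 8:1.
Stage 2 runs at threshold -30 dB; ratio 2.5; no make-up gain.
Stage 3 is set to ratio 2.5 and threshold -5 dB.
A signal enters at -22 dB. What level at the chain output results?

Stage 1: 24 dB above -46 dB, reduced 8:1 to 3 dB above → -43 dB.
Stage 2: -43 dB is at or below the -30 dB threshold — no compression; output -43 dB.
Stage 3: -43 dB ≤ -5 dB, so stage 3 doesn't engage; output -43 dB.

-43 dB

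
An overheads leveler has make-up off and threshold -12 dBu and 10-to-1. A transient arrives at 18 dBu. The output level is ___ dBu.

The input is 30 dB above the -12 dBu threshold.
The 30 dB excess becomes 3 dB after 10:1 reduction.
So the level is -12 + 3 = -9 dBu.

-9 dBu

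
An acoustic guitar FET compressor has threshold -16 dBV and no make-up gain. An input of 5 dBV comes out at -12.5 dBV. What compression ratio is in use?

Input overshoot = 5 − (-16) = 21 dB; output overshoot = -12.5 − (-16) = 3.5 dB.
Ratio = 21 / 3.5 = 6.

6:1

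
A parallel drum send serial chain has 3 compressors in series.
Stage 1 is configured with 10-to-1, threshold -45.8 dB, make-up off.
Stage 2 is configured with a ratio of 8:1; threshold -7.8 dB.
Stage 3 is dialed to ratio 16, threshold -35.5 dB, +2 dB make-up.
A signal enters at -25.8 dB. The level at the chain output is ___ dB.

Stage 1: overshoot 20 dB → 20/10 = 2 dB → -43.8 dB.
Stage 2: -43.8 dB is at or below the -7.8 dB threshold — no compression; output -43.8 dB.
Stage 3: -43.8 dB ≤ -35.5 dB, so stage 3 doesn't engage; make-up brings it to -41.8 dB.

-41.8 dB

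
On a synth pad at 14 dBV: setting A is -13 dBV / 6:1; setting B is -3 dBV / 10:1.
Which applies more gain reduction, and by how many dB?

A: GR = 27 − 27/6 = 22.5 dB.
B: GR = 17 − 17/10 = 15.3 dB.
A applies 7.2 dB more gain reduction.

A, by 7.2 dB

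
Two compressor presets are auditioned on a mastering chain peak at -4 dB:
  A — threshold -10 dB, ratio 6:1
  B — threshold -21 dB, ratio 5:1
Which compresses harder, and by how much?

A: overshoot 6 dB → output overshoot 1 dB → GR 5 dB.
B: overshoot 17 dB → output overshoot 3.4 dB → GR 13.6 dB.
B reduces 8.6 dB more.

B, by 8.6 dB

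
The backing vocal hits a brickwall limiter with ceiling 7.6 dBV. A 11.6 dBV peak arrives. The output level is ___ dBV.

The limiter clamps the peak to its 7.6 dBV ceiling.

7.6 dBV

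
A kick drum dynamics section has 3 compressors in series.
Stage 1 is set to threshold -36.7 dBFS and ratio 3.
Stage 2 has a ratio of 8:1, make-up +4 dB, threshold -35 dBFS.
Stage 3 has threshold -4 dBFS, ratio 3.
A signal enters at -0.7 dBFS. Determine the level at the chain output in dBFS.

Stage 1: 36 dB above -36.7 dBFS, reduced 3:1 to 12 dB above → -24.7 dBFS.
Stage 2: -24.7 dBFS is 10.3 dB over -35 dBFS; at 8:1 that becomes 1.2875 dB over, giving -33.7125 dBFS; +4 dB make-up → -29.7125 dBFS.
Stage 3: below threshold (-29.7125 ≤ -4); passes unchanged; output -29.7125 dBFS.

-29.7125 dBFS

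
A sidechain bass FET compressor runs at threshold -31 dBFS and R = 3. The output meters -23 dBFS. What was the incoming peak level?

The compressed level sits -23 − (-31) = 8 dB over threshold.
Undo the ratio: input overshoot = 8 × 3 = 24 dB, giving input = -7 dBFS.

-7 dBFS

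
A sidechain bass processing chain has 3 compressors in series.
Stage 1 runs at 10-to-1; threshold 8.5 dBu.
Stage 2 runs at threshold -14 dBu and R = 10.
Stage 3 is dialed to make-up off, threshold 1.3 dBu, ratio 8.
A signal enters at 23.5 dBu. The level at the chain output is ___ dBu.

Stage 1: 23.5 dBu is 15 dB over 8.5 dBu; at 10:1 that becomes 1.5 dB over, giving 10 dBu.
Stage 2: overshoot 24 dB → 24/10 = 2.4 dB → -11.6 dBu.
Stage 3: -11.6 dBu ≤ 1.3 dBu, so stage 3 doesn't engage; output -11.6 dBu.

-11.6 dBu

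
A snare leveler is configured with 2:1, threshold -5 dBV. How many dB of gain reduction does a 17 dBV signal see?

17 dBV exceeds the threshold by 22 dB.
A 2:1 ratio leaves 11 dB of that excess.
So the signal is attenuated by 22 − 11 = 11 dB.

11 dB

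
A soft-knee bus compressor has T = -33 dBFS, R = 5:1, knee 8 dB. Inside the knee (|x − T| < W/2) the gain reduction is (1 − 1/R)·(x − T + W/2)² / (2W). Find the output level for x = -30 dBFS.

x − T + W/2 = -30 − (-33) + 4 = 7.
GR = (1 − 1/5) × 7² / 16 = 0.8 × 49 / 16 = 2.45 dB.
Output = -30 − 2.45 = -32.45 dBFS.

-32.45 dBFS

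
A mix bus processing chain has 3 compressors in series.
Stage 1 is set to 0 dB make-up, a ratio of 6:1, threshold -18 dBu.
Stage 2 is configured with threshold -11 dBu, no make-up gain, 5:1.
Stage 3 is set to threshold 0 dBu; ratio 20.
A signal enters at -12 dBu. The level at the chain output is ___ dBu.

-17 dBu

Stage 1: overshoot 6 dB → 6/6 = 1 dB → -17 dBu.
Stage 2: -17 dBu ≤ -11 dBu, so stage 2 doesn't engage; output -17 dBu.
Stage 3: -17 dBu ≤ 0 dBu, so stage 3 doesn't engage; output -17 dBu.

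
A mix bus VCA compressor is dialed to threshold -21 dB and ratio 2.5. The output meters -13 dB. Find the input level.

-1 dB

That's 8 dB above the -21 dB threshold.
Before 2.5:1 compression the overshoot was 8 × 2.5 = 20 dB, so input = -21 + 20 = -1 dB.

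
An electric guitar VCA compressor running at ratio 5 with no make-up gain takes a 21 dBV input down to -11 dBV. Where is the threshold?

Let T be the threshold. Output overshoot = (input overshoot)/R, so -11 − T = (21 − T)/5.
5·(-11 − T) = 21 − T → 4·T = -55 − 21 = -76.
T = -76/4 = -19 dBV.

-19 dBV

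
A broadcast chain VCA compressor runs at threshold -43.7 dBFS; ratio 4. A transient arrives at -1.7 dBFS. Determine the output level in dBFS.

-33.2 dBFS

The input is 42 dB above the -43.7 dBFS threshold.
The 42 dB excess becomes 10.5 dB after 4:1 reduction.
Output = -43.7 + 10.5 = -33.2 dBFS.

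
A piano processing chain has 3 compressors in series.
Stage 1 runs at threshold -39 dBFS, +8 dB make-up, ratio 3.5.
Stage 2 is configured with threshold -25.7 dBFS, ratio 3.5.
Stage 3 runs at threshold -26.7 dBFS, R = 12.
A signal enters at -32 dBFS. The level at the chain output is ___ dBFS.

Stage 1: overshoot 7 dB → 7/3.5 = 2 dB → -37 dBFS; +8 dB make-up → -29 dBFS.
Stage 2: -29 dBFS is at or below the -25.7 dBFS threshold — no compression; output -29 dBFS.
Stage 3: -29 dBFS is at or below the -26.7 dBFS threshold — no compression; output -29 dBFS.

-29 dBFS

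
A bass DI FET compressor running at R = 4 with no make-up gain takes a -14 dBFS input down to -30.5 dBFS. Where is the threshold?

-36 dBFS

Gain reduction = -14 − (-30.5) = 16.5 dB; output overshoot = GR / (R − 1) = 16.5 / 3 = 5.5 dB.
Threshold = output − output overshoot = -30.5 − 5.5 = -36 dBFS.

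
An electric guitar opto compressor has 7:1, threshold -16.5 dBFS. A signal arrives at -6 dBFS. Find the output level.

Overshoot: -6 − (-16.5) = 10.5 dB.
At 7:1 the overshoot is divided by 7, leaving 1.5 dB above threshold.
That puts the output at -15 dBFS.

-15 dBFS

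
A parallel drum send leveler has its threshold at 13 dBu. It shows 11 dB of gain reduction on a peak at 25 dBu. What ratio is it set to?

12:1

Input overshoot = 25 − 13 = 12 dB.
Output overshoot = 12 − 11 = 1 dB.
Ratio = input overshoot / output overshoot = 12 / 1 = 12.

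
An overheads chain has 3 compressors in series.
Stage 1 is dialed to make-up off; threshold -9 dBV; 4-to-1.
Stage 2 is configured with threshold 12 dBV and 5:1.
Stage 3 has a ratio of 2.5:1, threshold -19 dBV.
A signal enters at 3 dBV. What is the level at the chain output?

Stage 1: 12 dB above -9 dBV, reduced 4:1 to 3 dB above → -6 dBV.
Stage 2: -6 dBV ≤ 12 dBV, so stage 2 doesn't engage; output -6 dBV.
Stage 3: overshoot 13 dB → 13/2.5 = 5.2 dB → -13.8 dBV.

-13.8 dBV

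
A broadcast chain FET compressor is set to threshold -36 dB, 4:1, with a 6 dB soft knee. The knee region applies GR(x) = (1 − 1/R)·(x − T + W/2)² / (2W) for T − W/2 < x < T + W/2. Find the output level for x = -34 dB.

-35.5625 dB

x − T + W/2 = -34 − (-36) + 3 = 5.
GR = (1 − 1/4) × 5² / 12 = 0.75 × 25 / 12 = 1.5625 dB.
Output = -34 − 1.5625 = -35.5625 dB.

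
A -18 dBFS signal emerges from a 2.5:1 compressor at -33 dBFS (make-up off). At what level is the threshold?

-43 dBFS

Gain reduction = -18 − (-33) = 15 dB; output overshoot = GR / (R − 1) = 15 / 1.5 = 10 dB.
Threshold = output − output overshoot = -33 − 10 = -43 dBFS.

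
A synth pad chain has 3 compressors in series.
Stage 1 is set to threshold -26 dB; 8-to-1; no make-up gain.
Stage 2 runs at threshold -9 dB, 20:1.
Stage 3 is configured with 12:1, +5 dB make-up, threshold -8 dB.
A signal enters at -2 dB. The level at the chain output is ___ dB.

-18 dB

Stage 1: -2 dB is 24 dB over -26 dB; at 8:1 that becomes 3 dB over, giving -23 dB.
Stage 2: -23 dB is at or below the -9 dB threshold — no compression; output -23 dB.
Stage 3: -23 dB is at or below the -8 dB threshold — no compression; make-up brings it to -18 dB.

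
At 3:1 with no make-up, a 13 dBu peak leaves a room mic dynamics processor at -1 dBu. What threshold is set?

-8 dBu

Let T be the threshold. Output overshoot = (input overshoot)/R, so -1 − T = (13 − T)/3.
3·(-1 − T) = 13 − T → 2·T = -3 − 13 = -16.
T = -16/2 = -8 dBu.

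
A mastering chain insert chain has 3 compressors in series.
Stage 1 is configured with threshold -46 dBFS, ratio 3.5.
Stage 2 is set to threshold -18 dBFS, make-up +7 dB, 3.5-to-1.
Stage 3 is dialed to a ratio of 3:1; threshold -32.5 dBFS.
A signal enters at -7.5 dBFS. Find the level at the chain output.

-31 dBFS

Stage 1: overshoot 38.5 dB → 38.5/3.5 = 11 dB → -35 dBFS.
Stage 2: -35 dBFS is at or below the -18 dBFS threshold — no compression; make-up brings it to -28 dBFS.
Stage 3: 4.5 dB above -32.5 dBFS, reduced 3:1 to 1.5 dB above → -31 dBFS.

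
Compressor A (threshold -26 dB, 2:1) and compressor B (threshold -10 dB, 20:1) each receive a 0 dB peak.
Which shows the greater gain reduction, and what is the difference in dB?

A, by 3.5 dB

A: overshoot 26 dB → output overshoot 13 dB → GR 13 dB.
B: overshoot 10 dB → output overshoot 0.5 dB → GR 9.5 dB.
A applies 3.5 dB more gain reduction.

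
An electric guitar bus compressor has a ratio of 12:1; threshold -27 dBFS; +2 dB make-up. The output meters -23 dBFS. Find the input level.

-3 dBFS

Remove make-up: -23 − 2 = -25 dBFS.
Post-compression overshoot = -25 − (-27) = 2 dB.
Input overshoot = R × output overshoot = 24 dB → input = -27 + 24 = -3 dBFS.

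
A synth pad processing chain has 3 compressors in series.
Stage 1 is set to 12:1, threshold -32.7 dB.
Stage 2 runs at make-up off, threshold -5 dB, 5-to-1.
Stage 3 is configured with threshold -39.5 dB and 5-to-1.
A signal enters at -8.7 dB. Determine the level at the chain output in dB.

-37.74 dB

Stage 1: overshoot 24 dB → 24/12 = 2 dB → -30.7 dB.
Stage 2: -30.7 dB is at or below the -5 dB threshold — no compression; output -30.7 dB.
Stage 3: -30.7 dB is 8.8 dB over -39.5 dB; at 5:1 that becomes 1.76 dB over, giving -37.74 dB.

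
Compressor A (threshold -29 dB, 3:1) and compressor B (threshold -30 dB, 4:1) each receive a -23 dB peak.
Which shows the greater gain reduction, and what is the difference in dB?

B, by 1.25 dB

A: 6 dB over, compressed to 2 dB over, so 4 dB of GR.
B: 7 dB over, compressed to 1.75 dB over, so 5.25 dB of GR.
B reduces 1.25 dB more.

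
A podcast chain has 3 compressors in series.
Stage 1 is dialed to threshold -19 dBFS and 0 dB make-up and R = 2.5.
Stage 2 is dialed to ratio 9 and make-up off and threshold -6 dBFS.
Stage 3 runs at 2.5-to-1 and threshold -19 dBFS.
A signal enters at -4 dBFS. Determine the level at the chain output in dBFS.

-16.6 dBFS

Stage 1: -4 dBFS is 15 dB over -19 dBFS; at 2.5:1 that becomes 6 dB over, giving -13 dBFS.
Stage 2: -13 dBFS is at or below the -6 dBFS threshold — no compression; output -13 dBFS.
Stage 3: 6 dB above -19 dBFS, reduced 2.5:1 to 2.4 dB above → -16.6 dBFS.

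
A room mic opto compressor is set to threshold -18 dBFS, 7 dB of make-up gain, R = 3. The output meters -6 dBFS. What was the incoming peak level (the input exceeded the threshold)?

-3 dBFS

Before make-up, the level was -6 − 7 = -13 dBFS.
That's 5 dB above the -18 dBFS threshold.
Input overshoot = R × output overshoot = 15 dB → input = -18 + 15 = -3 dBFS.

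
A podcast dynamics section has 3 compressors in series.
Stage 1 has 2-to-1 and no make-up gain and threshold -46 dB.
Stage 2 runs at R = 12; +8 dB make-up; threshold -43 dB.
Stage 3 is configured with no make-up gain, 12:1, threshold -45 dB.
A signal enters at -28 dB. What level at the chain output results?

-44.125 dB

Stage 1: -28 dB is 18 dB over -46 dB; at 2:1 that becomes 9 dB over, giving -37 dB.
Stage 2: -37 dB is 6 dB over -43 dB; at 12:1 that becomes 0.5 dB over, giving -42.5 dB; +8 dB make-up → -34.5 dB.
Stage 3: 10.5 dB above -45 dB, reduced 12:1 to 0.875 dB above → -44.125 dB.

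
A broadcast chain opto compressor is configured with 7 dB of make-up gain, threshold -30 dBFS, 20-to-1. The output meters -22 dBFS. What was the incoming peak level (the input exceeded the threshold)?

Before make-up, the level was -22 − 7 = -29 dBFS.
The compressed level sits -29 − (-30) = 1 dB over threshold.
Undo the ratio: input overshoot = 1 × 20 = 20 dB, giving input = -10 dBFS.

-10 dBFS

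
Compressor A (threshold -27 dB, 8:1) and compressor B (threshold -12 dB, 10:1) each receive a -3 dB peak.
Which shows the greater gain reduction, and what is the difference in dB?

A: overshoot 24 dB → output overshoot 3 dB → GR 21 dB.
B: overshoot 9 dB → output overshoot 0.9 dB → GR 8.1 dB.
Difference: 12.9 dB in favour of A.

A, by 12.9 dB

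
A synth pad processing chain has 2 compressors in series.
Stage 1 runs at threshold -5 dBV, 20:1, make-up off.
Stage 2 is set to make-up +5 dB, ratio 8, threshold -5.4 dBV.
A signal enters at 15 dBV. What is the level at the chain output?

-0.225 dBV

Stage 1: overshoot 20 dB → 20/20 = 1 dB → -4 dBV.
Stage 2: overshoot 1.4 dB → 1.4/8 = 0.175 dB → -5.225 dBV; +5 dB make-up → -0.225 dBV.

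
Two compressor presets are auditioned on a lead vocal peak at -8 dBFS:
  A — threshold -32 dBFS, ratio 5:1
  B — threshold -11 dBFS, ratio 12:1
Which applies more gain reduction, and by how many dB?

A: 24 dB over, compressed to 4.8 dB over, so 19.2 dB of GR.
B: 3 dB over, compressed to 0.25 dB over, so 2.75 dB of GR.
Difference: 16.45 dB in favour of A.

A, by 16.45 dB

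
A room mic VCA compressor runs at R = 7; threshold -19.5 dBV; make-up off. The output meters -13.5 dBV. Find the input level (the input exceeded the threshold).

22.5 dBV

That's 6 dB above the -19.5 dBV threshold.
Undo the ratio: input overshoot = 6 × 7 = 42 dB, giving input = 22.5 dBV.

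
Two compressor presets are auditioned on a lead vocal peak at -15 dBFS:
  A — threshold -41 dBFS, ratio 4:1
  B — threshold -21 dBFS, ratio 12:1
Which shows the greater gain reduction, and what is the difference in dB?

A, by 14 dB

A: overshoot 26 dB → output overshoot 6.5 dB → GR 19.5 dB.
B: overshoot 6 dB → output overshoot 0.5 dB → GR 5.5 dB.
Difference: 14 dB in favour of A.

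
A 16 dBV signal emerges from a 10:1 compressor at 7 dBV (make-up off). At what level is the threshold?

Input is 10 dB above T (since output overshoot × R = input overshoot: (7 − T)·10 = 16 − T gives T = 6 dBV).
Check: 6 + (16 − 6)/10 = 6 + 1 = 7 dBV. ✓

6 dBV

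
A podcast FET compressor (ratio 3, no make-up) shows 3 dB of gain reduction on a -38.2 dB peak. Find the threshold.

-42.7 dB

Let T be the threshold. Output overshoot = (input overshoot)/R, so -41.2 − T = (-38.2 − T)/3.
3·(-41.2 − T) = -38.2 − T → 2·T = -123.6 − (-38.2) = -85.4.
T = -85.4/2 = -42.7 dB.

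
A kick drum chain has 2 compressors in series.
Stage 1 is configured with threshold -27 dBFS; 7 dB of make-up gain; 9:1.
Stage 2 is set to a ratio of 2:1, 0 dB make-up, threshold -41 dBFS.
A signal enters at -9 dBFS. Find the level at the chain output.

Stage 1: -9 dBFS is 18 dB over -27 dBFS; at 9:1 that becomes 2 dB over, giving -25 dBFS; +7 dB make-up → -18 dBFS.
Stage 2: 23 dB above -41 dBFS, reduced 2:1 to 11.5 dB above → -29.5 dBFS.

-29.5 dBFS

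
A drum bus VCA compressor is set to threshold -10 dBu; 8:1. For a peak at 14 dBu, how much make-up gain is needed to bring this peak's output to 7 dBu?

The peak compresses to -10 + 24/8 = -7 dBu.
To reach 7 dBu requires 7 − (-7) = 14 dB of make-up.

14 dB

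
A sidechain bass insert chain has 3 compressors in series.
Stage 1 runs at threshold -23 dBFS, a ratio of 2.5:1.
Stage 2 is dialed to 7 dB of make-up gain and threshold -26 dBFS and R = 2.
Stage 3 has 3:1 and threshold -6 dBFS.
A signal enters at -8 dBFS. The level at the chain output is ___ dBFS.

-14.5 dBFS

Stage 1: 15 dB above -23 dBFS, reduced 2.5:1 to 6 dB above → -17 dBFS.
Stage 2: overshoot 9 dB → 9/2 = 4.5 dB → -21.5 dBFS; +7 dB make-up → -14.5 dBFS.
Stage 3: -14.5 dBFS is at or below the -6 dBFS threshold — no compression; output -14.5 dBFS.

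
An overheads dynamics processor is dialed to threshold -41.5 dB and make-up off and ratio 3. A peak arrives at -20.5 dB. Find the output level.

The input is 21 dB above the -41.5 dB threshold.
3:1 compression reduces that to 21/3 = 7 dB over.
So the level is -41.5 + 7 = -34.5 dB.

-34.5 dB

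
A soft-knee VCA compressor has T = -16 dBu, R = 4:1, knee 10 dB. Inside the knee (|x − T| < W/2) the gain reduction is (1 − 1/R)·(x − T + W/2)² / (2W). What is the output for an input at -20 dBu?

x − T + W/2 = -20 − (-16) + 5 = 1.
GR = (1 − 1/4) × 1² / 20 = 0.75 × 1 / 20 = 0.0375 dB.
Output = -20 − 0.0375 = -20.0375 dBu.

-20.0375 dBu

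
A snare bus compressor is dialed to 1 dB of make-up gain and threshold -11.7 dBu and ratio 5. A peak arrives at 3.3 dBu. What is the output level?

Overshoot: 3.3 − (-11.7) = 15 dB.
At 5:1 the overshoot is divided by 5, leaving 3 dB above threshold.
Output = -11.7 + 3 = -8.7 dBu; make-up adds 1 dB, giving -7.7 dBu.

-7.7 dBu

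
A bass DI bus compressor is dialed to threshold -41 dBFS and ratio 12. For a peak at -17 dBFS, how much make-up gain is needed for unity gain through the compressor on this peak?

22 dB

Overshoot 24 dB → 24/12 = 2 dB after compression, so the compressed level is -41 + 2 = -39 dBFS.
Make-up = target − compressed = -17 − (-39) = 22 dB.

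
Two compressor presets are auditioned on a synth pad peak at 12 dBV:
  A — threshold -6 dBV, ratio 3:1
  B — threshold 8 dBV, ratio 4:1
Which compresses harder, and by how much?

A: overshoot 18 dB → output overshoot 6 dB → GR 12 dB.
B: overshoot 4 dB → output overshoot 1 dB → GR 3 dB.
A applies 9 dB more gain reduction.

A, by 9 dB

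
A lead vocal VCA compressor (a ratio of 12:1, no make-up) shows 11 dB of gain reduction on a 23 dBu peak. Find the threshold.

Let T be the threshold. Output overshoot = (input overshoot)/R, so 12 − T = (23 − T)/12.
12·(12 − T) = 23 − T → 11·T = 144 − 23 = 121.
T = 121/11 = 11 dBu.

11 dBu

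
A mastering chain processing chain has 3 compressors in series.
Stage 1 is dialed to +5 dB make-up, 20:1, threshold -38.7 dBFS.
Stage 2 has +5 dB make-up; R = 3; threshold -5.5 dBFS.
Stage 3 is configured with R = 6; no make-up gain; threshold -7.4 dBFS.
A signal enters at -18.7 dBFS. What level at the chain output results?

Stage 1: overshoot 20 dB → 20/20 = 1 dB → -37.7 dBFS; +5 dB make-up → -32.7 dBFS.
Stage 2: -32.7 dBFS ≤ -5.5 dBFS, so stage 2 doesn't engage; make-up brings it to -27.7 dBFS.
Stage 3: below threshold (-27.7 ≤ -7.4); passes unchanged; output -27.7 dBFS.

-27.7 dBFS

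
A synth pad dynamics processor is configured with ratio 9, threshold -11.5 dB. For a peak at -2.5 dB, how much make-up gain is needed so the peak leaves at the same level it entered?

Overshoot 9 dB → 9/9 = 1 dB after compression, so the compressed level is -11.5 + 1 = -10.5 dB.
Make-up = target − compressed = -2.5 − (-10.5) = 8 dB.

8 dB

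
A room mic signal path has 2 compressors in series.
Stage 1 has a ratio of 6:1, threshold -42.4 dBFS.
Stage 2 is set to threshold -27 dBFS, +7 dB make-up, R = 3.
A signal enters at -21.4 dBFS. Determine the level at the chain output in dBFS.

Stage 1: overshoot 21 dB → 21/6 = 3.5 dB → -38.9 dBFS.
Stage 2: -38.9 dBFS ≤ -27 dBFS, so stage 2 doesn't engage; make-up brings it to -31.9 dBFS.

-31.9 dBFS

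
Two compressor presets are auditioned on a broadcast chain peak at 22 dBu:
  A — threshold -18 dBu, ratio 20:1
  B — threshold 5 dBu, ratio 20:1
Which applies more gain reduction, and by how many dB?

A: overshoot 40 dB → output overshoot 2 dB → GR 38 dB.
B: overshoot 17 dB → output overshoot 0.85 dB → GR 16.15 dB.
A reduces 21.85 dB more.

A, by 21.85 dB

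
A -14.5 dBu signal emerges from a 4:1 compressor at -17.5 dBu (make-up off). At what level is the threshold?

-18.5 dBu

Gain reduction = -14.5 − (-17.5) = 3 dB; output overshoot = GR / (R − 1) = 3 / 3 = 1 dB.
Threshold = output − output overshoot = -17.5 − 1 = -18.5 dBu.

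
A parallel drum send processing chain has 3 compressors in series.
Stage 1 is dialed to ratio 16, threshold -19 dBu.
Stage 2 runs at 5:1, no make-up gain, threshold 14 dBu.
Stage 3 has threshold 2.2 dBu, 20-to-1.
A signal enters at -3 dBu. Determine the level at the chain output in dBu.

Stage 1: overshoot 16 dB → 16/16 = 1 dB → -18 dBu.
Stage 2: -18 dBu is at or below the 14 dBu threshold — no compression; output -18 dBu.
Stage 3: -18 dBu is at or below the 2.2 dBu threshold — no compression; output -18 dBu.

-18 dBu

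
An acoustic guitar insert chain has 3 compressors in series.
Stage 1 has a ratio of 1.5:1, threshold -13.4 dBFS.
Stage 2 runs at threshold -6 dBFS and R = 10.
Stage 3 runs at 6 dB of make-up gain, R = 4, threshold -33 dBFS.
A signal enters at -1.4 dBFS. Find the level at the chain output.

Stage 1: -1.4 dBFS is 12 dB over -13.4 dBFS; at 1.5:1 that becomes 8 dB over, giving -5.4 dBFS.
Stage 2: overshoot 0.6 dB → 0.6/10 = 0.06 dB → -5.94 dBFS.
Stage 3: 27.06 dB above -33 dBFS, reduced 4:1 to 6.765 dB above → -26.235 dBFS; +6 dB make-up → -20.235 dBFS.

-20.235 dBFS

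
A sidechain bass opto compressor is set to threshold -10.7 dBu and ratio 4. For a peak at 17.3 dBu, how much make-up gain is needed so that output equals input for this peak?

21 dB

The peak compresses to -10.7 + 28/4 = -3.7 dBu.
To reach 17.3 dBu requires 17.3 − (-3.7) = 21 dB of make-up.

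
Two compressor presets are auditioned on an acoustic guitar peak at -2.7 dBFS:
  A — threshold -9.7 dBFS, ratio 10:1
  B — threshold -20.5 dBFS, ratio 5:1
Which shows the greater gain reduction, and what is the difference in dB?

B, by 7.94 dB

A: 7 dB over, compressed to 0.7 dB over, so 6.3 dB of GR.
B: 17.8 dB over, compressed to 3.56 dB over, so 14.24 dB of GR.
B reduces 7.94 dB more.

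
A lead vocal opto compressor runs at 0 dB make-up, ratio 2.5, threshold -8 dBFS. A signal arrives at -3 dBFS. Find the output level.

-6 dBFS

-3 dBFS sits 5 dB over threshold.
At 2.5:1 the overshoot is divided by 2.5, leaving 2 dB above threshold.
Output = -8 + 2 = -6 dBFS.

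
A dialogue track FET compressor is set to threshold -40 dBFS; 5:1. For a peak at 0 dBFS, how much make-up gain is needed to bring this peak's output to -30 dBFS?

The peak compresses to -40 + 40/5 = -32 dBFS.
To reach -30 dBFS requires -30 − (-32) = 2 dB of make-up.

2 dB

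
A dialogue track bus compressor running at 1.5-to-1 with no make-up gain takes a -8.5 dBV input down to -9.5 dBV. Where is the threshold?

Let T be the threshold. Output overshoot = (input overshoot)/R, so -9.5 − T = (-8.5 − T)/1.5.
1.5·(-9.5 − T) = -8.5 − T → 0.5·T = -14.25 − (-8.5) = -5.75.
T = -5.75/0.5 = -11.5 dBV.

-11.5 dBV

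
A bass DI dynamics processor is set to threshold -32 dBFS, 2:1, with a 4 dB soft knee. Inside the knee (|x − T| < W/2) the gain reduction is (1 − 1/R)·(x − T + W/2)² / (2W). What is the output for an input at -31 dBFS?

-31.5625 dBFS

x − T + W/2 = -31 − (-32) + 2 = 3.
GR = (1 − 1/2) × 3² / 8 = 0.5 × 9 / 8 = 0.5625 dB.
Output = -31 − 0.5625 = -31.5625 dBFS.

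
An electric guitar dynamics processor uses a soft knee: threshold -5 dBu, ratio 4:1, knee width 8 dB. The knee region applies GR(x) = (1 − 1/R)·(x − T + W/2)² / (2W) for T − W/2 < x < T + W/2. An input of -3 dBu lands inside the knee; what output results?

-4.6875 dBu

x − T + W/2 = -3 − (-5) + 4 = 6.
GR = (1 − 1/4) × 6² / 16 = 0.75 × 36 / 16 = 1.6875 dB.
Output = -3 − 1.6875 = -4.6875 dBu.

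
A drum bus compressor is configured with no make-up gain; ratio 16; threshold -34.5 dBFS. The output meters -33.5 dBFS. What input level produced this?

-18.5 dBFS

That's 1 dB above the -34.5 dBFS threshold.
Input overshoot = R × output overshoot = 16 dB → input = -34.5 + 16 = -18.5 dBFS.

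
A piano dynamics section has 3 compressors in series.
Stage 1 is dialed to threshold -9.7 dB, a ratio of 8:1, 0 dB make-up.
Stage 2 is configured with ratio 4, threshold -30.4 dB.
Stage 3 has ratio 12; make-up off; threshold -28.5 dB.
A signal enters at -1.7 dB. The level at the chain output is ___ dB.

Stage 1: -1.7 dB is 8 dB over -9.7 dB; at 8:1 that becomes 1 dB over, giving -8.7 dB.
Stage 2: -8.7 dB is 21.7 dB over -30.4 dB; at 4:1 that becomes 5.425 dB over, giving -24.975 dB.
Stage 3: -24.975 dB is 3.525 dB over -28.5 dB; at 12:1 that becomes 0.29375 dB over, giving -28.20625 dB.

-28.20625 dB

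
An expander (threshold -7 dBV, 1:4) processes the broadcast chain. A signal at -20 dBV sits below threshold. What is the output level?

The input is 13 dB below the -7 dBV threshold.
A 1:4 expander multiplies undershoot by 4: 13 × 4 = 52 dB below threshold.
Output = -7 − 52 = -59 dBV.

-59 dBV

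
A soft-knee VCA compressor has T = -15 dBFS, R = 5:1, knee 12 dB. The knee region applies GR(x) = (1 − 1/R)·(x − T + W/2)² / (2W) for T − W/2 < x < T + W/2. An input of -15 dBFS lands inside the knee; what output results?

x − T + W/2 = -15 − (-15) + 6 = 6.
GR = (1 − 1/5) × 6² / 24 = 0.8 × 36 / 24 = 1.2 dB.
Output = -15 − 1.2 = -16.2 dBFS.

-16.2 dBFS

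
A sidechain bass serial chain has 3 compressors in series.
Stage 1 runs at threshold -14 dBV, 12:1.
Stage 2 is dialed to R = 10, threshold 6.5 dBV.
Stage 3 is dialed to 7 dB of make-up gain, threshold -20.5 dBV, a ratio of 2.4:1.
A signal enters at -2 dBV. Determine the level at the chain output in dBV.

Stage 1: 12 dB above -14 dBV, reduced 12:1 to 1 dB above → -13 dBV.
Stage 2: -13 dBV ≤ 6.5 dBV, so stage 2 doesn't engage; output -13 dBV.
Stage 3: -13 dBV is 7.5 dB over -20.5 dBV; at 2.4:1 that becomes 3.125 dB over, giving -17.375 dBV; +7 dB make-up → -10.375 dBV.

-10.375 dBV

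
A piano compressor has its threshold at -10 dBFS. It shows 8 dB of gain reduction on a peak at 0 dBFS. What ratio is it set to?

Input overshoot = 0 − (-10) = 10 dB.
Output overshoot = 10 − 8 = 2 dB.
Ratio = input overshoot / output overshoot = 10 / 2 = 5.

5:1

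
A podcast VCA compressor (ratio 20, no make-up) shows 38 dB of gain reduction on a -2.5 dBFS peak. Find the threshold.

-42.5 dBFS

Let T be the threshold. Output overshoot = (input overshoot)/R, so -40.5 − T = (-2.5 − T)/20.
20·(-40.5 − T) = -2.5 − T → 19·T = -810 − (-2.5) = -807.5.
T = -807.5/19 = -42.5 dBFS.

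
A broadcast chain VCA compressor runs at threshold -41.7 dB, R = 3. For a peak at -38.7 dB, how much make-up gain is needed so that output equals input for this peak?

Without make-up, output = threshold + overshoot/3 = -41.7 + 1 = -40.7 dB.
Gap to target: 2 dB.

2 dB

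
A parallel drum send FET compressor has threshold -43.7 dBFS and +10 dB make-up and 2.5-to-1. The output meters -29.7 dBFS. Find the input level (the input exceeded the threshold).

Before make-up, the level was -29.7 − 10 = -39.7 dBFS.
The compressed level sits -39.7 − (-43.7) = 4 dB over threshold.
Input overshoot = R × output overshoot = 10 dB → input = -43.7 + 10 = -33.7 dBFS.

-33.7 dBFS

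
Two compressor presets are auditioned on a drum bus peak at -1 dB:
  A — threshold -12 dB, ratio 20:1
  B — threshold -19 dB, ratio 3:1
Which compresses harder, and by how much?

B, by 1.55 dB

A: GR = 11 − 11/20 = 10.45 dB.
B: GR = 18 − 18/3 = 12 dB.
B reduces 1.55 dB more.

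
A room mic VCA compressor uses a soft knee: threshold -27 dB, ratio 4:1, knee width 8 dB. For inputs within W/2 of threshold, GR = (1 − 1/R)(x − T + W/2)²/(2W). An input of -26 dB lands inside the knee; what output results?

-27.171875 dB

x − T + W/2 = -26 − (-27) + 4 = 5.
GR = (1 − 1/4) × 5² / 16 = 0.75 × 25 / 16 = 1.171875 dB.
Output = -26 − 1.171875 = -27.171875 dB.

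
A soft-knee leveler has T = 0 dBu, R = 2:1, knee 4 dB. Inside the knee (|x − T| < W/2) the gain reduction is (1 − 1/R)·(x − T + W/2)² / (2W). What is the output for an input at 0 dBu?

-0.25 dBu

x − T + W/2 = 0 − 0 + 2 = 2.
GR = (1 − 1/2) × 2² / 8 = 0.5 × 4 / 8 = 0.25 dB.
Output = 0 − 0.25 = -0.25 dBu.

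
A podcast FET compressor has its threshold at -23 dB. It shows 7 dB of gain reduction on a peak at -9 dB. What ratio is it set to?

Input overshoot = -9 − (-23) = 14 dB.
Output overshoot = 14 − 7 = 7 dB.
Ratio = input overshoot / output overshoot = 14 / 7 = 2.

2:1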